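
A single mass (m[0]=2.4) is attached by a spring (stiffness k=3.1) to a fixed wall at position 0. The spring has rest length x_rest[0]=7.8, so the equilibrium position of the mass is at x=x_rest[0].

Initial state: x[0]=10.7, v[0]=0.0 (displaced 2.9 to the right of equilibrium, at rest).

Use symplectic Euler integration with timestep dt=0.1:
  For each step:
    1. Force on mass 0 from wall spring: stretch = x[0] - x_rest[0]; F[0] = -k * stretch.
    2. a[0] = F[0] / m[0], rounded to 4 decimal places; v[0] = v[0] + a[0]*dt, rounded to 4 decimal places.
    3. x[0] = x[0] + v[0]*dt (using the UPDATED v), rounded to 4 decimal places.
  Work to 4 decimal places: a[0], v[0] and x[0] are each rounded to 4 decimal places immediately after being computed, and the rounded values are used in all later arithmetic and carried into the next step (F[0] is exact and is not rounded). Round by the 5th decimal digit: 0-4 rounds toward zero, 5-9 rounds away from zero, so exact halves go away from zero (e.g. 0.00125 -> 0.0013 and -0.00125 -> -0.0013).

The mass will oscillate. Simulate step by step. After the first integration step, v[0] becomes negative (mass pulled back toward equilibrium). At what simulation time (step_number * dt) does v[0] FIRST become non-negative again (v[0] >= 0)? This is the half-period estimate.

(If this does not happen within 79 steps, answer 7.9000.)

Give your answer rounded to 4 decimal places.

Step 0: x=[10.7000] v=[0.0000]
Step 1: x=[10.6625] v=[-0.3746]
Step 2: x=[10.5881] v=[-0.7443]
Step 3: x=[10.4777] v=[-1.1044]
Step 4: x=[10.3327] v=[-1.4503]
Step 5: x=[10.1550] v=[-1.7774]
Step 6: x=[9.9468] v=[-2.0816]
Step 7: x=[9.7109] v=[-2.3589]
Step 8: x=[9.4503] v=[-2.6057]
Step 9: x=[9.1684] v=[-2.8189]
Step 10: x=[8.8688] v=[-2.9957]
Step 11: x=[8.5554] v=[-3.1338]
Step 12: x=[8.2323] v=[-3.2314]
Step 13: x=[7.9036] v=[-3.2872]
Step 14: x=[7.5735] v=[-3.3006]
Step 15: x=[7.2464] v=[-3.2713]
Step 16: x=[6.9264] v=[-3.1998]
Step 17: x=[6.6177] v=[-3.0870]
Step 18: x=[6.3243] v=[-2.9343]
Step 19: x=[6.0499] v=[-2.7437]
Step 20: x=[5.7981] v=[-2.5177]
Step 21: x=[5.5722] v=[-2.2591]
Step 22: x=[5.3751] v=[-1.9713]
Step 23: x=[5.2093] v=[-1.6581]
Step 24: x=[5.0770] v=[-1.3235]
Step 25: x=[4.9798] v=[-0.9718]
Step 26: x=[4.9191] v=[-0.6075]
Step 27: x=[4.8956] v=[-0.2354]
Step 28: x=[4.9096] v=[0.1398]
First v>=0 after going negative at step 28, time=2.8000

Answer: 2.8000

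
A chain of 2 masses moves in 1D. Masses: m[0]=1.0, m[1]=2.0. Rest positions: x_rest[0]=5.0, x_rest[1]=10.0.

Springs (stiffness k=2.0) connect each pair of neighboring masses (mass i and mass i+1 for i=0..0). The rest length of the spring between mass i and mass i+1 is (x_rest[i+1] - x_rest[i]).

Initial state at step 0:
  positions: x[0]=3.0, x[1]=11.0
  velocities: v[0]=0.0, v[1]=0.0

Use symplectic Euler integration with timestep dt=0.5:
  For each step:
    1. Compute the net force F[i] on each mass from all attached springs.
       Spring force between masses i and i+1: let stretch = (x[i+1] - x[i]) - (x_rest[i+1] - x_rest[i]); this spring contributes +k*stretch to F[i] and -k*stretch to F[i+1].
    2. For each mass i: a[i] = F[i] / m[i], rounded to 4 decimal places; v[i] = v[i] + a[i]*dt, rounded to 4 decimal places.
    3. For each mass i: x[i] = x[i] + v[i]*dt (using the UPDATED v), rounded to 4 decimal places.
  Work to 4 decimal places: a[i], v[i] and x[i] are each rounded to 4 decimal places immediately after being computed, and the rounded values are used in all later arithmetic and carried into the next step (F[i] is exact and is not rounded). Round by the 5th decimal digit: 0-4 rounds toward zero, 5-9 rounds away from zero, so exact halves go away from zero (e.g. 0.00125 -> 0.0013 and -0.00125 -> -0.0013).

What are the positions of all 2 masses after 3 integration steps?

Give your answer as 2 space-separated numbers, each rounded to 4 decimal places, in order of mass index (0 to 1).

Answer: 7.2188 8.8906

Derivation:
Step 0: x=[3.0000 11.0000] v=[0.0000 0.0000]
Step 1: x=[4.5000 10.2500] v=[3.0000 -1.5000]
Step 2: x=[6.3750 9.3125] v=[3.7500 -1.8750]
Step 3: x=[7.2188 8.8906] v=[1.6875 -0.8438]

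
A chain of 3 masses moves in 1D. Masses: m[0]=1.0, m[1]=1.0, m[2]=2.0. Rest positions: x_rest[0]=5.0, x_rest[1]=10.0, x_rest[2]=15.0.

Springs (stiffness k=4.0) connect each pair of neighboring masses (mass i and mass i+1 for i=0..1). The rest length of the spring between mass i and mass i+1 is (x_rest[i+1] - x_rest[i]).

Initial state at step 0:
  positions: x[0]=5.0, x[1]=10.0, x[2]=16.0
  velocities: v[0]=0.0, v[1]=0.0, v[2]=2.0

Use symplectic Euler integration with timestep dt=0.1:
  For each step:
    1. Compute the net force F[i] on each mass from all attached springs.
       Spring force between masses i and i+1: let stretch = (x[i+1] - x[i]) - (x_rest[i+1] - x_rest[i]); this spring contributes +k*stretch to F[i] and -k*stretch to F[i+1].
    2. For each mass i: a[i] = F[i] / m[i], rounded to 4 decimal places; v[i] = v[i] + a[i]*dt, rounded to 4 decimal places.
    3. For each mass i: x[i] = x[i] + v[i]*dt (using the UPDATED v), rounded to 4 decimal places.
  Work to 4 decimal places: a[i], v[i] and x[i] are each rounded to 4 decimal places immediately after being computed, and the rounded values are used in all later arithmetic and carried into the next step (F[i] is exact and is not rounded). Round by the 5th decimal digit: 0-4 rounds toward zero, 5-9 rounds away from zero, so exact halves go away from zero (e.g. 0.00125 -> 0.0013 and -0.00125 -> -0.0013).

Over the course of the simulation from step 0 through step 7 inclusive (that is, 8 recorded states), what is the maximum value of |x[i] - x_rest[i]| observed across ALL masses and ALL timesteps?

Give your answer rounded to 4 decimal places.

Answer: 1.7750

Derivation:
Step 0: x=[5.0000 10.0000 16.0000] v=[0.0000 0.0000 2.0000]
Step 1: x=[5.0000 10.0400 16.1800] v=[0.0000 0.4000 1.8000]
Step 2: x=[5.0016 10.1240 16.3372] v=[0.0160 0.8400 1.5720]
Step 3: x=[5.0081 10.2516 16.4701] v=[0.0650 1.2763 1.3294]
Step 4: x=[5.0243 10.4182 16.5787] v=[0.1624 1.6663 1.0857]
Step 5: x=[5.0563 10.6155 16.6641] v=[0.3200 1.9729 0.8536]
Step 6: x=[5.1107 10.8324 16.7285] v=[0.5437 2.1687 0.6439]
Step 7: x=[5.1939 11.0563 16.7750] v=[0.8324 2.2385 0.4647]
Max displacement = 1.7750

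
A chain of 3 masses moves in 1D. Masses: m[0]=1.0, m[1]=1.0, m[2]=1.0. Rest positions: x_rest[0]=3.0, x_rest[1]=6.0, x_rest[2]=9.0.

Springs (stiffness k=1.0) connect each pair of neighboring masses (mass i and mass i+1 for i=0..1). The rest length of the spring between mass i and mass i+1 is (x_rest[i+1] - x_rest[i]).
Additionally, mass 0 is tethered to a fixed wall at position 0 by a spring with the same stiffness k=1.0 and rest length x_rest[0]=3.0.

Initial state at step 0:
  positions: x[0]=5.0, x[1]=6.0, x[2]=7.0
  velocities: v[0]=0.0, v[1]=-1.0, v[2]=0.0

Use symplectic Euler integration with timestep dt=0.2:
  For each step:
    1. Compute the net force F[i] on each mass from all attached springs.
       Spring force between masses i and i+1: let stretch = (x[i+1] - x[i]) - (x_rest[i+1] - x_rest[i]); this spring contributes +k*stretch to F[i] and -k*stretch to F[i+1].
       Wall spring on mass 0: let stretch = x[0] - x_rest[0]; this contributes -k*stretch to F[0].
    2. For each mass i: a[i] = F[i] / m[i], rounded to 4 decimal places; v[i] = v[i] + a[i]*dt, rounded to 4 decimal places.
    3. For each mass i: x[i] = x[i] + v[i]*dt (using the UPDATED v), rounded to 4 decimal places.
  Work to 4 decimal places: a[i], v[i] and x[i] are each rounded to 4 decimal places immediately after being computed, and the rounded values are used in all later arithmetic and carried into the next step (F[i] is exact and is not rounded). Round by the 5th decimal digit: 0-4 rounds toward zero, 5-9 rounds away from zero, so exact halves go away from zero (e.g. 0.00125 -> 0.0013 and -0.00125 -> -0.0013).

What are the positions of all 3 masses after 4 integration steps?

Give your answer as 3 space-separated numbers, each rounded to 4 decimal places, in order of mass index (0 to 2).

Answer: 3.5115 5.3051 7.6777

Derivation:
Step 0: x=[5.0000 6.0000 7.0000] v=[0.0000 -1.0000 0.0000]
Step 1: x=[4.8400 5.8000 7.0800] v=[-0.8000 -1.0000 0.4000]
Step 2: x=[4.5248 5.6128 7.2288] v=[-1.5760 -0.9360 0.7440]
Step 3: x=[4.0721 5.4467 7.4330] v=[-2.2634 -0.8304 1.0208]
Step 4: x=[3.5115 5.3051 7.6777] v=[-2.8029 -0.7081 1.2235]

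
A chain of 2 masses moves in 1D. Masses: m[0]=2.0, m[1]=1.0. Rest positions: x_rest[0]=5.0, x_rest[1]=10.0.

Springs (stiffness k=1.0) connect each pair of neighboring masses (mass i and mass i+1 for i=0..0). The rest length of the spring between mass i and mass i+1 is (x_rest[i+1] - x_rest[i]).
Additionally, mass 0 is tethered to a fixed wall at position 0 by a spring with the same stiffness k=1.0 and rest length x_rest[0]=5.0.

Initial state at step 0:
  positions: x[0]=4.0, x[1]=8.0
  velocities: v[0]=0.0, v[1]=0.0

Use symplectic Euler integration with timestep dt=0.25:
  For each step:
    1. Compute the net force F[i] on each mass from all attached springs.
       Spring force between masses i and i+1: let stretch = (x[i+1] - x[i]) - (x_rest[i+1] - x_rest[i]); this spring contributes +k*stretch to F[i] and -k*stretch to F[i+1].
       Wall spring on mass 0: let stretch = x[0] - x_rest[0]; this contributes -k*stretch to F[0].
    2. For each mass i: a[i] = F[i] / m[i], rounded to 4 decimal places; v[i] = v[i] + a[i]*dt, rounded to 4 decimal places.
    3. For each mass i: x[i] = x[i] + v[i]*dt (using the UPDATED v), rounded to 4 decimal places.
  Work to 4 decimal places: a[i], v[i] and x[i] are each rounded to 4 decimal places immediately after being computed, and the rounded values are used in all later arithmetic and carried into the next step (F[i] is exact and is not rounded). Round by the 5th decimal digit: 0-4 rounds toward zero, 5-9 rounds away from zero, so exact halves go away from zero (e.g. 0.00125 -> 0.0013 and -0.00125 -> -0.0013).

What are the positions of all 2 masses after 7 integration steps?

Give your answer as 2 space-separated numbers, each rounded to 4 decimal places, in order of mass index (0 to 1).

Answer: 4.1992 9.3289

Derivation:
Step 0: x=[4.0000 8.0000] v=[0.0000 0.0000]
Step 1: x=[4.0000 8.0625] v=[0.0000 0.2500]
Step 2: x=[4.0020 8.1836] v=[0.0078 0.4844]
Step 3: x=[4.0096 8.3559] v=[0.0303 0.6890]
Step 4: x=[4.0277 8.5690] v=[0.0724 0.8524]
Step 5: x=[4.0619 8.8108] v=[0.1366 0.9671]
Step 6: x=[4.1175 9.0683] v=[0.2225 1.0299]
Step 7: x=[4.1992 9.3289] v=[0.3267 1.0422]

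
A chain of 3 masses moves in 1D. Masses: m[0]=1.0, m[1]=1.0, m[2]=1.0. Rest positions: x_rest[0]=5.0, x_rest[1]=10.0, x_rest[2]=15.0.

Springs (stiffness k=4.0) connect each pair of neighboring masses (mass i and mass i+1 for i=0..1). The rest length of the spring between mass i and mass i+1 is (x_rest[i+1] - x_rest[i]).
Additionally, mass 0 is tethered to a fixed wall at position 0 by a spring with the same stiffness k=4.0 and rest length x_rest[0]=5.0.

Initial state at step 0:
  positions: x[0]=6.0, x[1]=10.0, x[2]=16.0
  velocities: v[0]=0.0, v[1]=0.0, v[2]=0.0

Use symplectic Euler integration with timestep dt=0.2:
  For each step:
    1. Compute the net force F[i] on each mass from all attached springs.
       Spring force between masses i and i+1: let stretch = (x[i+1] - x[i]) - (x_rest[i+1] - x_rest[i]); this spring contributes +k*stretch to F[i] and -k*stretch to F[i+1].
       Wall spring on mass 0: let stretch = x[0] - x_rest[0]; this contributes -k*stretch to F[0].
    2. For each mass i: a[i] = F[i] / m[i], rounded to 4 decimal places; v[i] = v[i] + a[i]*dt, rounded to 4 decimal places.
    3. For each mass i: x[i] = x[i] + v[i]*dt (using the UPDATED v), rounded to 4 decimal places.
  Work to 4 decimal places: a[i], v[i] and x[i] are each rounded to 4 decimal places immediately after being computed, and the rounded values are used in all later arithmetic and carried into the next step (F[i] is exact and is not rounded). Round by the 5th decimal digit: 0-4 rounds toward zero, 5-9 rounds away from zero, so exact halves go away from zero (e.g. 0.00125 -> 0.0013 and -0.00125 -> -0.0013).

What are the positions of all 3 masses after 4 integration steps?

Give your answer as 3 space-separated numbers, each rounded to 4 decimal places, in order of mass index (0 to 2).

Step 0: x=[6.0000 10.0000 16.0000] v=[0.0000 0.0000 0.0000]
Step 1: x=[5.6800 10.3200 15.8400] v=[-1.6000 1.6000 -0.8000]
Step 2: x=[5.1936 10.7808 15.5968] v=[-2.4320 2.3040 -1.2160]
Step 3: x=[4.7702 11.1182 15.3830] v=[-2.1171 1.6870 -1.0688]
Step 4: x=[4.5992 11.1223 15.2869] v=[-0.8549 0.0204 -0.4806]

Answer: 4.5992 11.1223 15.2869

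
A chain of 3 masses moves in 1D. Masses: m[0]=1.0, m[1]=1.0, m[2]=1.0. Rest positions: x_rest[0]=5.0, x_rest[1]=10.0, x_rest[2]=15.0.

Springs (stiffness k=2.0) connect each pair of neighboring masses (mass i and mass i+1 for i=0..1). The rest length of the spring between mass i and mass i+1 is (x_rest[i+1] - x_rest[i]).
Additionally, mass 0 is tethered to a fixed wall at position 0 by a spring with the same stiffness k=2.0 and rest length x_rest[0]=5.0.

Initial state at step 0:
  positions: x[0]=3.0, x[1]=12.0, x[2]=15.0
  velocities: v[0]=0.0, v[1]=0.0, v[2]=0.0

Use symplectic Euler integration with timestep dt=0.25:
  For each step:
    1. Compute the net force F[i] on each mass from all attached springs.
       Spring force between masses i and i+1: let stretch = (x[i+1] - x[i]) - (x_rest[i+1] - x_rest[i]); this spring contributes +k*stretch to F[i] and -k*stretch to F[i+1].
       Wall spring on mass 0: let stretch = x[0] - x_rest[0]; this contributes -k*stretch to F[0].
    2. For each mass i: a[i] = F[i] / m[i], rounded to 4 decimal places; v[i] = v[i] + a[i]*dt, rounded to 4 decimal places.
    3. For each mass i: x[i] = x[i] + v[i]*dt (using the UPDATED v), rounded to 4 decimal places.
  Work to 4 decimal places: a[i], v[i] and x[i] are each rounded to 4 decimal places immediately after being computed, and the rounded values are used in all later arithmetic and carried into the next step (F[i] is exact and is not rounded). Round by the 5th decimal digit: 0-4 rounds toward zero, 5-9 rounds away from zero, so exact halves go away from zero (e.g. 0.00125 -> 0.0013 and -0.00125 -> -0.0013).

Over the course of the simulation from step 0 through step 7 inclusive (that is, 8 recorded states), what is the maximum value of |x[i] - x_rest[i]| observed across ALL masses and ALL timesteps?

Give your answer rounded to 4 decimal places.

Step 0: x=[3.0000 12.0000 15.0000] v=[0.0000 0.0000 0.0000]
Step 1: x=[3.7500 11.2500 15.2500] v=[3.0000 -3.0000 1.0000]
Step 2: x=[4.9688 10.0625 15.6250] v=[4.8750 -4.7500 1.5000]
Step 3: x=[6.2032 8.9336 15.9297] v=[4.9375 -4.5156 1.2188]
Step 4: x=[7.0035 8.3379 15.9849] v=[3.2011 -2.3828 0.2208]
Step 5: x=[7.0952 8.5313 15.7092] v=[0.3666 0.7735 -1.1027]
Step 6: x=[6.4795 9.4424 15.1613] v=[-2.4630 3.6444 -2.1917]
Step 7: x=[5.4242 10.6980 14.5235] v=[-4.2213 5.0224 -2.5512]
Max displacement = 2.0952

Answer: 2.0952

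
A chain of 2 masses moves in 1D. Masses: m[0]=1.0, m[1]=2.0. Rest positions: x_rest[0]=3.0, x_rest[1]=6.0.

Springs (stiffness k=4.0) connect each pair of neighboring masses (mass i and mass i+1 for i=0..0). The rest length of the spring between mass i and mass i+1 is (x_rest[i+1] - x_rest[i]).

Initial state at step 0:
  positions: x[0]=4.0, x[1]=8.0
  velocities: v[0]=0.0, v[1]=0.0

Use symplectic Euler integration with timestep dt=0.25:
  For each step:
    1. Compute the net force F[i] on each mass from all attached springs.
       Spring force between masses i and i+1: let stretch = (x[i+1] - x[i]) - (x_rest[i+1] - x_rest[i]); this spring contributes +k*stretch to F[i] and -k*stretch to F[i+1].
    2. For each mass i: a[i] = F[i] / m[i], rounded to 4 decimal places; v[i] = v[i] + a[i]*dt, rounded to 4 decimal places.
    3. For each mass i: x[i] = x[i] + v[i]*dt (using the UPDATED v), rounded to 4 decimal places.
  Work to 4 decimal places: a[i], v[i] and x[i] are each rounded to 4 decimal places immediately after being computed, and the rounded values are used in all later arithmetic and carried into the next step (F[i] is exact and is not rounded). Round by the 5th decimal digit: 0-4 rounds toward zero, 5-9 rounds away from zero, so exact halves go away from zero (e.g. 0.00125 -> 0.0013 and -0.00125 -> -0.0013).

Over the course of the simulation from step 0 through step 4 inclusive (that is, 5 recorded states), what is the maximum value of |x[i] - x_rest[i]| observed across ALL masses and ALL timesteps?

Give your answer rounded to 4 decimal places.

Answer: 2.3267

Derivation:
Step 0: x=[4.0000 8.0000] v=[0.0000 0.0000]
Step 1: x=[4.2500 7.8750] v=[1.0000 -0.5000]
Step 2: x=[4.6563 7.6719] v=[1.6250 -0.8125]
Step 3: x=[5.0665 7.4668] v=[1.6406 -0.8203]
Step 4: x=[5.3267 7.3367] v=[1.0409 -0.5205]
Max displacement = 2.3267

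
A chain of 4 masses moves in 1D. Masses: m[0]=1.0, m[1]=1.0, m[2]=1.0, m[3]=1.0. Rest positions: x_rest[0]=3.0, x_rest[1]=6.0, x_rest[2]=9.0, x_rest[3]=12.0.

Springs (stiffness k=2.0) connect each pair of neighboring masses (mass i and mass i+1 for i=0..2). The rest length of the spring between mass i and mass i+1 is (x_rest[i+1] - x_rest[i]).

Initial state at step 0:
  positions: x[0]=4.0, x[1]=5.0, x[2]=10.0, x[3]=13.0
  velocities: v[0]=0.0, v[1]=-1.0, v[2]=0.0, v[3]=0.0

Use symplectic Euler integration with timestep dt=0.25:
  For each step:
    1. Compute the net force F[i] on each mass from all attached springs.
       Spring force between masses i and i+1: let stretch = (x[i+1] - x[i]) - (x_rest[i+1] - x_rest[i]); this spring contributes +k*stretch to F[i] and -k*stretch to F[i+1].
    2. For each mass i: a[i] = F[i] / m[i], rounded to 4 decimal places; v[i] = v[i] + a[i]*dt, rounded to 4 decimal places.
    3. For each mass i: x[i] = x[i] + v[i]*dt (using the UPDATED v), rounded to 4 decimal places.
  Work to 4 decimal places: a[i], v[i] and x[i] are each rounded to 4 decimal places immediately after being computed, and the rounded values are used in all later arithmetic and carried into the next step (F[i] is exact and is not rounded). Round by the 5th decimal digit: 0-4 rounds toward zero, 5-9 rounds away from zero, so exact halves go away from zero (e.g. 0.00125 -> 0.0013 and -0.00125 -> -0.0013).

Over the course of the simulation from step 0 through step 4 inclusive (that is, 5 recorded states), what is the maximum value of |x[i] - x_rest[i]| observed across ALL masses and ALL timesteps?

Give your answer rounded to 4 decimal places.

Step 0: x=[4.0000 5.0000 10.0000 13.0000] v=[0.0000 -1.0000 0.0000 0.0000]
Step 1: x=[3.7500 5.2500 9.7500 13.0000] v=[-1.0000 1.0000 -1.0000 0.0000]
Step 2: x=[3.3125 5.8750 9.3438 12.9688] v=[-1.7500 2.5000 -1.6250 -0.1250]
Step 3: x=[2.8203 6.6133 8.9571 12.8594] v=[-1.9688 2.9532 -1.5469 -0.4375]
Step 4: x=[2.4272 7.1705 8.7652 12.6372] v=[-1.5723 2.2286 -0.7677 -0.8887]
Max displacement = 1.1705

Answer: 1.1705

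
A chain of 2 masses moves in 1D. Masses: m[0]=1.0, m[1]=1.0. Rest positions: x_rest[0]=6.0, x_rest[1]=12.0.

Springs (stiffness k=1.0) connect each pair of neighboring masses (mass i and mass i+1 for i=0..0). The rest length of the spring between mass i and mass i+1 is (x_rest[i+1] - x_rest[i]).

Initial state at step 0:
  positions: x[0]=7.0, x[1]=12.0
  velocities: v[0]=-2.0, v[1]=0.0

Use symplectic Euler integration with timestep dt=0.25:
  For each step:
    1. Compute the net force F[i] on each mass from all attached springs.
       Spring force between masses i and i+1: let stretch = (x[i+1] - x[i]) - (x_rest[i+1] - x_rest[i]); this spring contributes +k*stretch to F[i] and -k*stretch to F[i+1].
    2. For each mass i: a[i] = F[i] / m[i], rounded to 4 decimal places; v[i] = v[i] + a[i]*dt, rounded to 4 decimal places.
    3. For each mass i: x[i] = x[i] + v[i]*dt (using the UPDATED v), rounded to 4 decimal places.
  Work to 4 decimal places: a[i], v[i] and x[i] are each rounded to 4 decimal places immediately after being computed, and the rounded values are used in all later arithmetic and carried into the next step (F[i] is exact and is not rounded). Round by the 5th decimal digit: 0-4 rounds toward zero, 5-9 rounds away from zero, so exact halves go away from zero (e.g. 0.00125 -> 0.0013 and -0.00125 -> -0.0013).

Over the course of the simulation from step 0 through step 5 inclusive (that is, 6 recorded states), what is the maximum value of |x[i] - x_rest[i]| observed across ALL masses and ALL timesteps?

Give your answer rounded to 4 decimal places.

Step 0: x=[7.0000 12.0000] v=[-2.0000 0.0000]
Step 1: x=[6.4375 12.0625] v=[-2.2500 0.2500]
Step 2: x=[5.8516 12.1485] v=[-2.3438 0.3438]
Step 3: x=[5.2842 12.2159] v=[-2.2696 0.2696]
Step 4: x=[4.7750 12.2251] v=[-2.0367 0.0367]
Step 5: x=[4.3565 12.1437] v=[-1.6742 -0.3258]
Max displacement = 1.6435

Answer: 1.6435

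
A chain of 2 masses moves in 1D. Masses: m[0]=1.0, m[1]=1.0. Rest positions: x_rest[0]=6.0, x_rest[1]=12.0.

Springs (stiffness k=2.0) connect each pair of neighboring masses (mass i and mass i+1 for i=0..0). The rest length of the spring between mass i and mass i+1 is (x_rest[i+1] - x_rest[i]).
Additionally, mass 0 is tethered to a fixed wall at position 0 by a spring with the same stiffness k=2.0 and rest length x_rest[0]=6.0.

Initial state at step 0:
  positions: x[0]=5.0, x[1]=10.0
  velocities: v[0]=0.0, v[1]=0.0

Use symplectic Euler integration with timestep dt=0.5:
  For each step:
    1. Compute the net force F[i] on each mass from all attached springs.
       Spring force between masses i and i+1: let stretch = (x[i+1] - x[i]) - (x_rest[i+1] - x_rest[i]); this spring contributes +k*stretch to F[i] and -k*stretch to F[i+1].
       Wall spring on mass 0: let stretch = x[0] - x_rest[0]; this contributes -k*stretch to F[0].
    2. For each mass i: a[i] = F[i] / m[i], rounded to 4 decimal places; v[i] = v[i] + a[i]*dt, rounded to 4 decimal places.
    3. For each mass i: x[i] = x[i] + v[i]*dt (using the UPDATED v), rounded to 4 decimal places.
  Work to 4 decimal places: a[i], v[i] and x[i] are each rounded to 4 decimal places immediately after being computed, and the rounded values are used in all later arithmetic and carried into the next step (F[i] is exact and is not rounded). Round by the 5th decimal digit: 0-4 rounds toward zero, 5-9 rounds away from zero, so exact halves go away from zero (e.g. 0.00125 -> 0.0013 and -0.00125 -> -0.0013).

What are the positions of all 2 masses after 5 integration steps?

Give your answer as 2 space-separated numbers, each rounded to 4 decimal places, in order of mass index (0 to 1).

Answer: 7.0938 13.3438

Derivation:
Step 0: x=[5.0000 10.0000] v=[0.0000 0.0000]
Step 1: x=[5.0000 10.5000] v=[0.0000 1.0000]
Step 2: x=[5.2500 11.2500] v=[0.5000 1.5000]
Step 3: x=[5.8750 12.0000] v=[1.2500 1.5000]
Step 4: x=[6.6250 12.6875] v=[1.5000 1.3750]
Step 5: x=[7.0938 13.3438] v=[0.9375 1.3125]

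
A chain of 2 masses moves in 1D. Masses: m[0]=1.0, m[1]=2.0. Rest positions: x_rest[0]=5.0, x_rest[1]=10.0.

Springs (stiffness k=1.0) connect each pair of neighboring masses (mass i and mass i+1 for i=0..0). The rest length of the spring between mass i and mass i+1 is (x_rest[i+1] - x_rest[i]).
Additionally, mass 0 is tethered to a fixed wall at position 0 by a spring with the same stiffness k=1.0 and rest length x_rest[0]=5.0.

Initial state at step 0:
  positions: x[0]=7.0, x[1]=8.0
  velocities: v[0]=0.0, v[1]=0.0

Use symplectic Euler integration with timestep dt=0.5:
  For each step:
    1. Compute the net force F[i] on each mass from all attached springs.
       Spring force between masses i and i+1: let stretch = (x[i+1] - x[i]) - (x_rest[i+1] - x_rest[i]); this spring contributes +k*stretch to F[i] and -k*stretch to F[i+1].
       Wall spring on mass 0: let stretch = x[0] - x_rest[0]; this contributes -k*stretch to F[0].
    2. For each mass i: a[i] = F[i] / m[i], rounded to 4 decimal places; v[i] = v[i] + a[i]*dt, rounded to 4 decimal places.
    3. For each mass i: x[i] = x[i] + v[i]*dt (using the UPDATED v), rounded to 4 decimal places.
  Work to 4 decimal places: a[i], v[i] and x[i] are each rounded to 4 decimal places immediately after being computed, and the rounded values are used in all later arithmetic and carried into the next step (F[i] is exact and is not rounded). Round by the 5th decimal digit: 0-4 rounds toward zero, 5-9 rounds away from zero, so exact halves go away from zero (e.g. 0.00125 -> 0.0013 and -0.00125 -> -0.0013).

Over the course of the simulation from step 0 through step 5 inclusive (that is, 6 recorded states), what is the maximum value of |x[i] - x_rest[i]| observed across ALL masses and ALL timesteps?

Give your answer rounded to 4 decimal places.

Answer: 3.1250

Derivation:
Step 0: x=[7.0000 8.0000] v=[0.0000 0.0000]
Step 1: x=[5.5000 8.5000] v=[-3.0000 1.0000]
Step 2: x=[3.3750 9.2500] v=[-4.2500 1.5000]
Step 3: x=[1.8750 9.8907] v=[-3.0000 1.2813]
Step 4: x=[1.9102 10.1544] v=[0.0704 0.5274]
Step 5: x=[3.5289 10.0126] v=[3.2374 -0.2837]
Max displacement = 3.1250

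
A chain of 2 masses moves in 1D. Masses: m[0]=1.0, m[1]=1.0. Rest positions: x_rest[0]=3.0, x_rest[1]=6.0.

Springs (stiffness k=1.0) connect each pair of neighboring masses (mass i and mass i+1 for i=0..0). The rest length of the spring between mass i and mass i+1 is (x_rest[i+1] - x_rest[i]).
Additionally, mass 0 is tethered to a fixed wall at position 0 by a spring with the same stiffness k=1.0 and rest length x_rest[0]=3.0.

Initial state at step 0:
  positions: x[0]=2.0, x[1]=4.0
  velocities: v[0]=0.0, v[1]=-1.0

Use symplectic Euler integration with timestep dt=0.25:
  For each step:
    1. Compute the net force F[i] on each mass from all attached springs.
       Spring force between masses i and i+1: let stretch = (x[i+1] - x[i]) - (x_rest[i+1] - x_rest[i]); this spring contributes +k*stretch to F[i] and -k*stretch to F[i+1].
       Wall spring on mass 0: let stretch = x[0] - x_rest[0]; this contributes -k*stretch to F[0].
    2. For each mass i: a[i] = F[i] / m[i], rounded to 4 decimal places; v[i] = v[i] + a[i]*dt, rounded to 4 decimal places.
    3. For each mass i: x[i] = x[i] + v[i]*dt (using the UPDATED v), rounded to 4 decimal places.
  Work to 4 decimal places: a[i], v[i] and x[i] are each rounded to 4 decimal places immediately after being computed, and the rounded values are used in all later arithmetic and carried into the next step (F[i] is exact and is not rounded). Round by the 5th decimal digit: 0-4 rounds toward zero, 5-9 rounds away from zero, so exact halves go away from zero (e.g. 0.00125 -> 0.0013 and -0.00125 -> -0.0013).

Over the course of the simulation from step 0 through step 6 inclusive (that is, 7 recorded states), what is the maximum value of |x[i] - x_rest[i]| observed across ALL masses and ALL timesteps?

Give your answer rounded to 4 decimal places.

Answer: 2.3335

Derivation:
Step 0: x=[2.0000 4.0000] v=[0.0000 -1.0000]
Step 1: x=[2.0000 3.8125] v=[0.0000 -0.7500]
Step 2: x=[1.9883 3.6992] v=[-0.0469 -0.4531]
Step 3: x=[1.9592 3.6665] v=[-0.1163 -0.1308]
Step 4: x=[1.9144 3.7146] v=[-0.1793 0.1924]
Step 5: x=[1.8624 3.8377] v=[-0.2079 0.4924]
Step 6: x=[1.8175 4.0249] v=[-0.1797 0.7486]
Max displacement = 2.3335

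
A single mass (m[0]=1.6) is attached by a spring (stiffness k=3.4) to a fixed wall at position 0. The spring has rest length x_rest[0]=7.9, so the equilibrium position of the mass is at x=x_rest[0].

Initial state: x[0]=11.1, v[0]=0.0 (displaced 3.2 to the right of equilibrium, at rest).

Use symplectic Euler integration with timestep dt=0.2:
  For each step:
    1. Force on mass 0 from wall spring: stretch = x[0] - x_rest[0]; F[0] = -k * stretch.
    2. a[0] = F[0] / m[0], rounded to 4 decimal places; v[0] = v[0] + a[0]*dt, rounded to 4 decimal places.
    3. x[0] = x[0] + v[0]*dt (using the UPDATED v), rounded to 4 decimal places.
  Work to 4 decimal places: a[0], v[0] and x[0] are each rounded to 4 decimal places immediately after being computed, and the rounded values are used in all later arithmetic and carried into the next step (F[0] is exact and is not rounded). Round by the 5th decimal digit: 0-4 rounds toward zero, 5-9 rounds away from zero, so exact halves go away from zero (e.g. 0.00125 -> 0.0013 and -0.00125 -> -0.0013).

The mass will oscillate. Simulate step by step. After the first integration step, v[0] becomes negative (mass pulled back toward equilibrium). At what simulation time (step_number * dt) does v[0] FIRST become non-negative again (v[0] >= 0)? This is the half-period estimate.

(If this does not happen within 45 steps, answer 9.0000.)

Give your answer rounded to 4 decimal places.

Answer: 2.2000

Derivation:
Step 0: x=[11.1000] v=[0.0000]
Step 1: x=[10.8280] v=[-1.3600]
Step 2: x=[10.3071] v=[-2.6044]
Step 3: x=[9.5816] v=[-3.6274]
Step 4: x=[8.7132] v=[-4.3421]
Step 5: x=[7.7757] v=[-4.6877]
Step 6: x=[6.8487] v=[-4.6349]
Step 7: x=[6.0111] v=[-4.1881]
Step 8: x=[5.3340] v=[-3.3853]
Step 9: x=[4.8751] v=[-2.2947]
Step 10: x=[4.6733] v=[-1.0091]
Step 11: x=[4.7457] v=[0.3622]
First v>=0 after going negative at step 11, time=2.2000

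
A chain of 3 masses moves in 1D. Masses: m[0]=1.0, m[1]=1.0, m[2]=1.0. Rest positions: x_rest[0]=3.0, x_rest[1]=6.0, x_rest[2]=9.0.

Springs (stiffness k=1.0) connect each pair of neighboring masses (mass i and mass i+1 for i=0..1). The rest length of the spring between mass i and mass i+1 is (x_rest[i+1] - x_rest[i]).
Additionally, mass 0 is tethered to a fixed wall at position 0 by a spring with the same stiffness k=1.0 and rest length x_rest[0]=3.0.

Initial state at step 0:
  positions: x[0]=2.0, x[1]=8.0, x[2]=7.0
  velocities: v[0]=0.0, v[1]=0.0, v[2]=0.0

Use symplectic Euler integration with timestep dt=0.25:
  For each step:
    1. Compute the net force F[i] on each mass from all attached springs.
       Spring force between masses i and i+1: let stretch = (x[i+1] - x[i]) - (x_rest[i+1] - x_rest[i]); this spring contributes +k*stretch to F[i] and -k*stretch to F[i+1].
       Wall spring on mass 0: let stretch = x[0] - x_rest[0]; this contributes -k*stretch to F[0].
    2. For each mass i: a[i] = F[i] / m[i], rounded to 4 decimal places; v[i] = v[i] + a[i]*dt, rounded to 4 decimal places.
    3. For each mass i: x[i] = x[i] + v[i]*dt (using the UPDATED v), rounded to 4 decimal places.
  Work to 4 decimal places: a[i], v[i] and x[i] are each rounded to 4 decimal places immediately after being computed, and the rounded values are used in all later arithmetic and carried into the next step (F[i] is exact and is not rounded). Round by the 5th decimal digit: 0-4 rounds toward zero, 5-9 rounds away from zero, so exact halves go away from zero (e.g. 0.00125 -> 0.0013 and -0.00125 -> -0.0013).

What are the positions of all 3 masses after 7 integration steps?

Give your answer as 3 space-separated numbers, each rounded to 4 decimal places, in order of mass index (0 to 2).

Answer: 3.8799 3.5118 10.0385

Derivation:
Step 0: x=[2.0000 8.0000 7.0000] v=[0.0000 0.0000 0.0000]
Step 1: x=[2.2500 7.5625 7.2500] v=[1.0000 -1.7500 1.0000]
Step 2: x=[2.6914 6.7734 7.7070] v=[1.7656 -3.1563 1.8281]
Step 3: x=[3.2197 5.7876 8.2932] v=[2.1133 -3.9434 2.3447]
Step 4: x=[3.7073 4.7979 8.9103] v=[1.9504 -3.9590 2.4683]
Step 5: x=[4.0314 3.9970 9.4579] v=[1.2962 -3.2036 2.1902]
Step 6: x=[4.1014 3.5396 9.8517] v=[0.2798 -1.8298 1.5750]
Step 7: x=[3.8799 3.5118 10.0385] v=[-0.8860 -0.1113 0.7470]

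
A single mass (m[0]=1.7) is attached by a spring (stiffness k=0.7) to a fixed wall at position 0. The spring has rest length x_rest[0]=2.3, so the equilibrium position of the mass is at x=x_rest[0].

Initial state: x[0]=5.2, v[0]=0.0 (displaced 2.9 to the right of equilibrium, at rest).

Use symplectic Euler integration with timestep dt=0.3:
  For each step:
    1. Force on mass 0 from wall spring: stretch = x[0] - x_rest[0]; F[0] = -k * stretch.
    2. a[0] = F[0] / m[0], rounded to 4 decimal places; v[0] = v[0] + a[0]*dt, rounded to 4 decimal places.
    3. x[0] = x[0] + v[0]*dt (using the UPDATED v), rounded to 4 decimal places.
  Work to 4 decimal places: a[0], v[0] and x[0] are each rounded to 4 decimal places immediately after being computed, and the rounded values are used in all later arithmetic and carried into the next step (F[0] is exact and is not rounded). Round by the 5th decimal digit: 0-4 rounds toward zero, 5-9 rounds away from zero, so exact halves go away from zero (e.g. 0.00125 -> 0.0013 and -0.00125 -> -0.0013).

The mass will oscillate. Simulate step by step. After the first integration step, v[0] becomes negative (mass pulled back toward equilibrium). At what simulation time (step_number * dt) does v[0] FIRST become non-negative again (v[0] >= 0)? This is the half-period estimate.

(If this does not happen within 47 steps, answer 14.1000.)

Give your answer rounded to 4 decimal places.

Answer: 5.1000

Derivation:
Step 0: x=[5.2000] v=[0.0000]
Step 1: x=[5.0925] v=[-0.3582]
Step 2: x=[4.8815] v=[-0.7032]
Step 3: x=[4.5749] v=[-1.0221]
Step 4: x=[4.1840] v=[-1.3031]
Step 5: x=[3.7233] v=[-1.5358]
Step 6: x=[3.2098] v=[-1.7116]
Step 7: x=[2.6626] v=[-1.8240]
Step 8: x=[2.1020] v=[-1.8688]
Step 9: x=[1.5487] v=[-1.8444]
Step 10: x=[1.0232] v=[-1.7516]
Step 11: x=[0.5450] v=[-1.5939]
Step 12: x=[0.1319] v=[-1.3771]
Step 13: x=[-0.2009] v=[-1.1093]
Step 14: x=[-0.4410] v=[-0.8004]
Step 15: x=[-0.5795] v=[-0.4618]
Step 16: x=[-0.6113] v=[-0.1061]
Step 17: x=[-0.5353] v=[0.2535]
First v>=0 after going negative at step 17, time=5.1000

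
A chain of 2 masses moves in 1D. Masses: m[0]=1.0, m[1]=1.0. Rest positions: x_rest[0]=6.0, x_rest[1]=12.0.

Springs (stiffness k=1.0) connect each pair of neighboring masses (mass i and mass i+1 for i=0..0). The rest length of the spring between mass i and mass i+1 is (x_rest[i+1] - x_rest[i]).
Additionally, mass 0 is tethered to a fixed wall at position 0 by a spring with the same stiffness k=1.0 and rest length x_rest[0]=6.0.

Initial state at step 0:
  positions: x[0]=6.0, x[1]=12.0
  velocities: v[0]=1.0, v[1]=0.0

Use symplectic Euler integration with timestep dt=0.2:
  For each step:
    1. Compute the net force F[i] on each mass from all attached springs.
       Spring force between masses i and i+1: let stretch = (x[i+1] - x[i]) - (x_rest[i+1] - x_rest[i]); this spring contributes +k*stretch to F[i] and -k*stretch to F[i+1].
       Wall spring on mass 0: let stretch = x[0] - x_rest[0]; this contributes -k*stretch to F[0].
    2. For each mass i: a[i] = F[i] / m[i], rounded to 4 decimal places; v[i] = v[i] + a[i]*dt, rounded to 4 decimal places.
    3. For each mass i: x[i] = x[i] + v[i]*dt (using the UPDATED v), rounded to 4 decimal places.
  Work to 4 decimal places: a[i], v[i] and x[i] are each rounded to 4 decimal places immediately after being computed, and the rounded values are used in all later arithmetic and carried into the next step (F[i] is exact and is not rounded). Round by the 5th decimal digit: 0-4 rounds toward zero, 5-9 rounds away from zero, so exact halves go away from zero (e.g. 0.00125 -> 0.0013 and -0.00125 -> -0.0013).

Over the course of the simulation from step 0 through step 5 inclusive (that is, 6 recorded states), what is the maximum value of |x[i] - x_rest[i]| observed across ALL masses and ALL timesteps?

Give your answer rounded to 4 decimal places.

Answer: 0.7123

Derivation:
Step 0: x=[6.0000 12.0000] v=[1.0000 0.0000]
Step 1: x=[6.2000 12.0000] v=[1.0000 0.0000]
Step 2: x=[6.3840 12.0080] v=[0.9200 0.0400]
Step 3: x=[6.5376 12.0310] v=[0.7680 0.1152]
Step 4: x=[6.6494 12.0743] v=[0.5592 0.2165]
Step 5: x=[6.7123 12.1406] v=[0.3143 0.3315]
Max displacement = 0.7123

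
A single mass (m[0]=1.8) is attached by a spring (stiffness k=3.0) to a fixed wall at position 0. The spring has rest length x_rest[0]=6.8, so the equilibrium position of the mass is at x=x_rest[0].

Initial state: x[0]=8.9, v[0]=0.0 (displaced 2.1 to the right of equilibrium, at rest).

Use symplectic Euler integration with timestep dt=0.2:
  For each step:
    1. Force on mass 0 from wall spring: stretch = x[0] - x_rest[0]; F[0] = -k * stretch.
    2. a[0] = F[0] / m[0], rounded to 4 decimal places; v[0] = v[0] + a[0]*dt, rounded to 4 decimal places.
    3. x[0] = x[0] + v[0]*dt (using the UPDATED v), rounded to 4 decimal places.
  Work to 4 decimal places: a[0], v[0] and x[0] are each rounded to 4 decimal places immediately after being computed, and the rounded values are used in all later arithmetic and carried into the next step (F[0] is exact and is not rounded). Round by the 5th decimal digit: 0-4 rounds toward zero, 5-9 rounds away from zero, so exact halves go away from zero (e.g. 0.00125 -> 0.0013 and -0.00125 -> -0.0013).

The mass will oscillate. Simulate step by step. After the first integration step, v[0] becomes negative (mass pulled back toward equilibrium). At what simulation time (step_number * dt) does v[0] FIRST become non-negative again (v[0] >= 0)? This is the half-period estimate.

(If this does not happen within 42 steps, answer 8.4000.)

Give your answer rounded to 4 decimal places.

Answer: 2.6000

Derivation:
Step 0: x=[8.9000] v=[0.0000]
Step 1: x=[8.7600] v=[-0.7000]
Step 2: x=[8.4893] v=[-1.3533]
Step 3: x=[8.1060] v=[-1.9164]
Step 4: x=[7.6357] v=[-2.3517]
Step 5: x=[7.1096] v=[-2.6303]
Step 6: x=[6.5629] v=[-2.7335]
Step 7: x=[6.0320] v=[-2.6545]
Step 8: x=[5.5523] v=[-2.3985]
Step 9: x=[5.1558] v=[-1.9826]
Step 10: x=[4.8689] v=[-1.4345]
Step 11: x=[4.7107] v=[-0.7908]
Step 12: x=[4.6918] v=[-0.0944]
Step 13: x=[4.8135] v=[0.6083]
First v>=0 after going negative at step 13, time=2.6000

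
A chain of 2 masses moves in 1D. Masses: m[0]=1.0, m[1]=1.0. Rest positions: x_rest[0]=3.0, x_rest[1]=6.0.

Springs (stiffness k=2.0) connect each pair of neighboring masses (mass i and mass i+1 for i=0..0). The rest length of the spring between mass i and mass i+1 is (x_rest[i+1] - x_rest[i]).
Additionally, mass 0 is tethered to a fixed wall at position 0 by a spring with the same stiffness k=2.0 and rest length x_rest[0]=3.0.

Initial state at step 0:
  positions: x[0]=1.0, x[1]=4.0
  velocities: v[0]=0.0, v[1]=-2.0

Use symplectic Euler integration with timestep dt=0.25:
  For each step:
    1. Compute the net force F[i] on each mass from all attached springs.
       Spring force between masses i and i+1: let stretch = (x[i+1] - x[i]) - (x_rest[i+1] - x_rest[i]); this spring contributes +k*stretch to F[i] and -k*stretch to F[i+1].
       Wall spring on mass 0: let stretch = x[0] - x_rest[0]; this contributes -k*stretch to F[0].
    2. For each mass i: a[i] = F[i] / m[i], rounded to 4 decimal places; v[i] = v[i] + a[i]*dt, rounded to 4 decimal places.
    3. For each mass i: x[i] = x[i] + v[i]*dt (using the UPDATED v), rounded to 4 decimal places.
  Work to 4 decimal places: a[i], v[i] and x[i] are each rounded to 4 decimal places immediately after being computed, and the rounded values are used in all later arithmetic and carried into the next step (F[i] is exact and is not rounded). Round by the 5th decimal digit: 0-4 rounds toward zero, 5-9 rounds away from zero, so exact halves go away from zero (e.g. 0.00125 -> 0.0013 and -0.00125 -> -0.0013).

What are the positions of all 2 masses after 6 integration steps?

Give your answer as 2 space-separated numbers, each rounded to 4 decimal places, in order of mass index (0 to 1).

Answer: 2.1208 3.8383

Derivation:
Step 0: x=[1.0000 4.0000] v=[0.0000 -2.0000]
Step 1: x=[1.2500 3.5000] v=[1.0000 -2.0000]
Step 2: x=[1.6250 3.0938] v=[1.5000 -1.6250]
Step 3: x=[1.9805 2.8790] v=[1.4219 -0.8594]
Step 4: x=[2.2007 2.9269] v=[0.8809 0.1914]
Step 5: x=[2.2366 3.2590] v=[0.1437 1.3283]
Step 6: x=[2.1208 3.8383] v=[-0.4634 2.3171]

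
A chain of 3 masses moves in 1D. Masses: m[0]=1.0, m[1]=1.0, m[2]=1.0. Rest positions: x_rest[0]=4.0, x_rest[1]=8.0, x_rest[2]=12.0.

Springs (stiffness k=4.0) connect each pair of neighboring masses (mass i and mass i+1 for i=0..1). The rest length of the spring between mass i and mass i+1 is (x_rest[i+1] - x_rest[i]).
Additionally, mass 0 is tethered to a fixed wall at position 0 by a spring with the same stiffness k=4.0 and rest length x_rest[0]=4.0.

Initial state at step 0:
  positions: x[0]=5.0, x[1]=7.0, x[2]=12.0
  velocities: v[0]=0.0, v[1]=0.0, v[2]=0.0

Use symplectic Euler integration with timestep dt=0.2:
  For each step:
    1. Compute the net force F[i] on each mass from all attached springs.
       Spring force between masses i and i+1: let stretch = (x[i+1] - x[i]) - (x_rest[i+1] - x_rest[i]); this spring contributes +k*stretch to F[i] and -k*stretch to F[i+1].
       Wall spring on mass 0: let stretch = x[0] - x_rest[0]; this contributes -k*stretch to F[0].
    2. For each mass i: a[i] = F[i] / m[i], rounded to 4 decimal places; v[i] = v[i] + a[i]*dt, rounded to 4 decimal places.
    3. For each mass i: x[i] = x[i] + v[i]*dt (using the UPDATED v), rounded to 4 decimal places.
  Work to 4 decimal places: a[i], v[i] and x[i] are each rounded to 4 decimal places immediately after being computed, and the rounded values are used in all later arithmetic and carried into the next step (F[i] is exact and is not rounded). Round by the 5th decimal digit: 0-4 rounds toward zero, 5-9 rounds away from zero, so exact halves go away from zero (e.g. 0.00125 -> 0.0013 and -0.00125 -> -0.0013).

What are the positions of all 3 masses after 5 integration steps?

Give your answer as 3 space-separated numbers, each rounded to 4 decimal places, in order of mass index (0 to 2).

Answer: 3.1477 8.4246 11.8393

Derivation:
Step 0: x=[5.0000 7.0000 12.0000] v=[0.0000 0.0000 0.0000]
Step 1: x=[4.5200 7.4800 11.8400] v=[-2.4000 2.4000 -0.8000]
Step 2: x=[3.7904 8.1840 11.6224] v=[-3.6480 3.5200 -1.0880]
Step 3: x=[3.1573 8.7352 11.4947] v=[-3.1654 2.7558 -0.6387]
Step 4: x=[2.9115 8.8354 11.5654] v=[-1.2289 0.5011 0.3537]
Step 5: x=[3.1477 8.4246 11.8393] v=[1.1810 -2.0540 1.3697]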